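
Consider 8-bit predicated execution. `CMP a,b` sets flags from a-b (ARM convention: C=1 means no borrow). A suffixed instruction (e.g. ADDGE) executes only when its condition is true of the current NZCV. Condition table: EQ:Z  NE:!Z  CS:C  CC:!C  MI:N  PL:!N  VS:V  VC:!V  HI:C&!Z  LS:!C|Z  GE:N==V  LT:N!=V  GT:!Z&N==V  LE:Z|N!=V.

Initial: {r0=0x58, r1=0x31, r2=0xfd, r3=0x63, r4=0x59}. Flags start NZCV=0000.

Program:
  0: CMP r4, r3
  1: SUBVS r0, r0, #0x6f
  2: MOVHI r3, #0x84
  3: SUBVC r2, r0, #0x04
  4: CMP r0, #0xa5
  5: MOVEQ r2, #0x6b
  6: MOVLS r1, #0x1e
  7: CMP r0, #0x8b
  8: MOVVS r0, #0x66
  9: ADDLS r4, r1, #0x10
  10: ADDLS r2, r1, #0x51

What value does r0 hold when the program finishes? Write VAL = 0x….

[0] flags=1000 → (cmp)
[1] flags=1000 VS?F → skip
[2] flags=1000 HI?F → skip
[3] flags=1000 VC?T → r2=0x54
[4] flags=1001 → (cmp)
[5] flags=1001 EQ?F → skip
[6] flags=1001 LS?T → r1=0x1e
[7] flags=1001 → (cmp)
[8] flags=1001 VS?T → r0=0x66
[9] flags=1001 LS?T → r4=0x2e
[10] flags=1001 LS?T → r2=0x6f

VAL = 0x66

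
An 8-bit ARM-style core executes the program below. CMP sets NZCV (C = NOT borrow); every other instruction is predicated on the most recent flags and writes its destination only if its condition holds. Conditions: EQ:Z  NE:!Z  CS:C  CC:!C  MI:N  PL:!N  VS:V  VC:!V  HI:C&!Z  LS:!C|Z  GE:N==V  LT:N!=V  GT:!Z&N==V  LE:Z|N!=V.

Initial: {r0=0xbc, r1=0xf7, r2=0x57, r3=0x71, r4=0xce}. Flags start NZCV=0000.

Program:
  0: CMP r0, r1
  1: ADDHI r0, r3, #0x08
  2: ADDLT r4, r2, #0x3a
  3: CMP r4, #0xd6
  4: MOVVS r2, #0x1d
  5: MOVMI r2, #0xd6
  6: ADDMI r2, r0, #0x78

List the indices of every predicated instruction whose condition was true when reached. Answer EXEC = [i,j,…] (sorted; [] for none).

0: ✓ CMP  NZCV=1000
1: · ADDHI
2: ✓ ADDLT  r4←0x91
3: ✓ CMP  NZCV=1000
4: · MOVVS
5: ✓ MOVMI  r2←0xd6
6: ✓ ADDMI  r2←0x34

EXEC = [2,5,6]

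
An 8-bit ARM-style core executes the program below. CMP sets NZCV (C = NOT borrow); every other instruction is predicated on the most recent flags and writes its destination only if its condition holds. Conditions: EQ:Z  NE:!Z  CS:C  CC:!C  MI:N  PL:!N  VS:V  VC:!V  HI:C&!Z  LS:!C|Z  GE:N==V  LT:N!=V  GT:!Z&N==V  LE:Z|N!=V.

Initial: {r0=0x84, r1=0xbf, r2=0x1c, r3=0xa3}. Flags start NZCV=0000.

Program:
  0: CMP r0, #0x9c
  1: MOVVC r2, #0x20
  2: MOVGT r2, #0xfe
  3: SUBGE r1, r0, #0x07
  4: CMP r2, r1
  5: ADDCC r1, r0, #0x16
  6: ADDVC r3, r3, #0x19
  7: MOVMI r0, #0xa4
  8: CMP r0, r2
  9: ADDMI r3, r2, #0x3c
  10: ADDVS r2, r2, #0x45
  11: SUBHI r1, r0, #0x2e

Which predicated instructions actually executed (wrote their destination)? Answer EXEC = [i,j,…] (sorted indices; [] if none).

EXEC = [1,5,6,10,11]

0: ✓ CMP  NZCV=1000
1: ✓ MOVVC  r2←0x20
2: · MOVGT
3: · SUBGE
4: ✓ CMP  NZCV=0000
5: ✓ ADDCC  r1←0x9a
6: ✓ ADDVC  r3←0xbc
7: · MOVMI
8: ✓ CMP  NZCV=0011
9: · ADDMI
10: ✓ ADDVS  r2←0x65
11: ✓ SUBHI  r1←0x56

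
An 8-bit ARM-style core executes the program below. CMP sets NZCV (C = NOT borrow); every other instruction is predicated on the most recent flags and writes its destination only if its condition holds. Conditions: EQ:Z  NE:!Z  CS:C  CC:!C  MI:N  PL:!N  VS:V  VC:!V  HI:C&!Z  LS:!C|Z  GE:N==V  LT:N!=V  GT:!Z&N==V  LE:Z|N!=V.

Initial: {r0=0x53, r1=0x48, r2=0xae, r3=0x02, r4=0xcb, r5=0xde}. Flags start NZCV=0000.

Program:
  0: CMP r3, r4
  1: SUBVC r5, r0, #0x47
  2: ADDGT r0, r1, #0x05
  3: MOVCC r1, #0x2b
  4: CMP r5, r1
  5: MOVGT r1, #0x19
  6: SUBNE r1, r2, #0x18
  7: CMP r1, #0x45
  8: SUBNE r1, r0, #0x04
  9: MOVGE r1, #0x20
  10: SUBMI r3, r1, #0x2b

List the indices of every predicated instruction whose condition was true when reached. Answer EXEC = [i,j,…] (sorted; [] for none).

EXEC = [1,2,3,6,8]

0: ✓ CMP  NZCV=0000
1: ✓ SUBVC  r5←0x0c
2: ✓ ADDGT  r0←0x4d
3: ✓ MOVCC  r1←0x2b
4: ✓ CMP  NZCV=1000
5: · MOVGT
6: ✓ SUBNE  r1←0x96
7: ✓ CMP  NZCV=0011
8: ✓ SUBNE  r1←0x49
9: · MOVGE
10: · SUBMI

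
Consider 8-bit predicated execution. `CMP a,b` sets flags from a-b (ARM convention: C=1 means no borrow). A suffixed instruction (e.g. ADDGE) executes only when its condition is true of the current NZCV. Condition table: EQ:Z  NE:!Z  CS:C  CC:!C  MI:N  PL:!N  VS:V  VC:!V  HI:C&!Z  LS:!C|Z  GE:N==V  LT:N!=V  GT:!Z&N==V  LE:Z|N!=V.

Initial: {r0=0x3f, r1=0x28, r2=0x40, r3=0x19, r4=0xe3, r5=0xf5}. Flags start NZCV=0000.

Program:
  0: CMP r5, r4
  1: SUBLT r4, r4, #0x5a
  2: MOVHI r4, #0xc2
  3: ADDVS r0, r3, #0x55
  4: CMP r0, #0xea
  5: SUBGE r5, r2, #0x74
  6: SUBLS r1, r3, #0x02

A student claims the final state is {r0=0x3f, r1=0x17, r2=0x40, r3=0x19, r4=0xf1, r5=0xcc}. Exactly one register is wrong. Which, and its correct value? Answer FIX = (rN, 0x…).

[0] flags=0010 → (cmp)
[1] flags=0010 LT?F → skip
[2] flags=0010 HI?T → r4=0xc2
[3] flags=0010 VS?F → skip
[4] flags=0000 → (cmp)
[5] flags=0000 GE?T → r5=0xcc
[6] flags=0000 LS?T → r1=0x17

FIX = (r4, 0xc2)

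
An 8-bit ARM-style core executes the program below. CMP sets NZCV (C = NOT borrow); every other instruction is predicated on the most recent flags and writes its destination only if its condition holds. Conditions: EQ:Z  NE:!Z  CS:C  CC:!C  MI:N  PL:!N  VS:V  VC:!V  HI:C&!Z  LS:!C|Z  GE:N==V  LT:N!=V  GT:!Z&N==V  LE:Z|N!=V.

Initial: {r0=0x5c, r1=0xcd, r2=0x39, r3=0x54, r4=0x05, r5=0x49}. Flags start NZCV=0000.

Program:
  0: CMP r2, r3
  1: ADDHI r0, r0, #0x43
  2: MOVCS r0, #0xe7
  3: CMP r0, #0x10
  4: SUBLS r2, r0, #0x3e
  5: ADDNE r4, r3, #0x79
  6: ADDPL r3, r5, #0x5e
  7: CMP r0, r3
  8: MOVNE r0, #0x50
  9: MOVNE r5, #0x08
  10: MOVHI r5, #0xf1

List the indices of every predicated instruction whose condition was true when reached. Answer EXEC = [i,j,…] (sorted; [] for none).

EXEC = [5,6,8,9]

[0] flags=1000 → (cmp)
[1] flags=1000 HI?F → skip
[2] flags=1000 CS?F → skip
[3] flags=0010 → (cmp)
[4] flags=0010 LS?F → skip
[5] flags=0010 NE?T → r4=0xcd
[6] flags=0010 PL?T → r3=0xa7
[7] flags=1001 → (cmp)
[8] flags=1001 NE?T → r0=0x50
[9] flags=1001 NE?T → r5=0x08
[10] flags=1001 HI?F → skip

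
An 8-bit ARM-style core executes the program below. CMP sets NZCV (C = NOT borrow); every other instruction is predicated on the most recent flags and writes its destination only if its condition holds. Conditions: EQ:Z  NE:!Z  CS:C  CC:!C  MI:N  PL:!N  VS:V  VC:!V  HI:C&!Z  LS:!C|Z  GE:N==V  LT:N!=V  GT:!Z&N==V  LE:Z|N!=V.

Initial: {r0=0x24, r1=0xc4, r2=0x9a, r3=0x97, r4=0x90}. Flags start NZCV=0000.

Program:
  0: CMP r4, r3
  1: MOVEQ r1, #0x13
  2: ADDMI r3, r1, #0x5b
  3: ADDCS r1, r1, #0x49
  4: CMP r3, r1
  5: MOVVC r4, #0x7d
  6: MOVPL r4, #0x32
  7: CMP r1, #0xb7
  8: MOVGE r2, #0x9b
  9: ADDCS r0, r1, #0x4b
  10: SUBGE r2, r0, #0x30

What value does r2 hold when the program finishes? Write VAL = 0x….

0: ✓ CMP  NZCV=1000
1: · MOVEQ
2: ✓ ADDMI  r3←0x1f
3: · ADDCS
4: ✓ CMP  NZCV=0000
5: ✓ MOVVC  r4←0x7d
6: ✓ MOVPL  r4←0x32
7: ✓ CMP  NZCV=0010
8: ✓ MOVGE  r2←0x9b
9: ✓ ADDCS  r0←0x0f
10: ✓ SUBGE  r2←0xdf

VAL = 0xdf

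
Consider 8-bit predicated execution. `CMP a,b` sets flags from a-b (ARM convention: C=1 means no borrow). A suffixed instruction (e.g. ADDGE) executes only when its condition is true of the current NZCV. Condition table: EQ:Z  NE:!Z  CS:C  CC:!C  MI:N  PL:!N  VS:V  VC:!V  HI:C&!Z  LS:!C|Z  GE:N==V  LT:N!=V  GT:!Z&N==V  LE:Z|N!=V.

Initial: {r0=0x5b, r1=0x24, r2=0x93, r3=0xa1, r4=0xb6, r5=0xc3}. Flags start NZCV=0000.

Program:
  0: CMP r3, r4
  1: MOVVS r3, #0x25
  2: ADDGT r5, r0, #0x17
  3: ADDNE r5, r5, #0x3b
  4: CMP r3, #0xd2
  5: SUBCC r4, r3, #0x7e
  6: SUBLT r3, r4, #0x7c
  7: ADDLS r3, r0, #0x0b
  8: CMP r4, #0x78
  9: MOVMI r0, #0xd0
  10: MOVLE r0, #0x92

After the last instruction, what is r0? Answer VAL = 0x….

VAL = 0x92

[0] flags=1000 → (cmp)
[1] flags=1000 VS?F → skip
[2] flags=1000 GT?F → skip
[3] flags=1000 NE?T → r5=0xfe
[4] flags=1000 → (cmp)
[5] flags=1000 CC?T → r4=0x23
[6] flags=1000 LT?T → r3=0xa7
[7] flags=1000 LS?T → r3=0x66
[8] flags=1000 → (cmp)
[9] flags=1000 MI?T → r0=0xd0
[10] flags=1000 LE?T → r0=0x92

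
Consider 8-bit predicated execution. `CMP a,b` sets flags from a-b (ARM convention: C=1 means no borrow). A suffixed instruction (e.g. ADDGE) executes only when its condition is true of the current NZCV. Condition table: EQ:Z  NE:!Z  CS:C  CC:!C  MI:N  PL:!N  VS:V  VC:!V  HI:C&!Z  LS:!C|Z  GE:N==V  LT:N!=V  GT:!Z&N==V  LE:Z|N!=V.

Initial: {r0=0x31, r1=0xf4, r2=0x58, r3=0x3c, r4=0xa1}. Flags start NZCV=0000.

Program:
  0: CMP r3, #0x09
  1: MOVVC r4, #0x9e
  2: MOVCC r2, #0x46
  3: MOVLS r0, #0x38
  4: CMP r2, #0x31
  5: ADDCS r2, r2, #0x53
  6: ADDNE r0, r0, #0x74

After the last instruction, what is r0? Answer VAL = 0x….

VAL = 0xa5

[0] flags=0010 → (cmp)
[1] flags=0010 VC?T → r4=0x9e
[2] flags=0010 CC?F → skip
[3] flags=0010 LS?F → skip
[4] flags=0010 → (cmp)
[5] flags=0010 CS?T → r2=0xab
[6] flags=0010 NE?T → r0=0xa5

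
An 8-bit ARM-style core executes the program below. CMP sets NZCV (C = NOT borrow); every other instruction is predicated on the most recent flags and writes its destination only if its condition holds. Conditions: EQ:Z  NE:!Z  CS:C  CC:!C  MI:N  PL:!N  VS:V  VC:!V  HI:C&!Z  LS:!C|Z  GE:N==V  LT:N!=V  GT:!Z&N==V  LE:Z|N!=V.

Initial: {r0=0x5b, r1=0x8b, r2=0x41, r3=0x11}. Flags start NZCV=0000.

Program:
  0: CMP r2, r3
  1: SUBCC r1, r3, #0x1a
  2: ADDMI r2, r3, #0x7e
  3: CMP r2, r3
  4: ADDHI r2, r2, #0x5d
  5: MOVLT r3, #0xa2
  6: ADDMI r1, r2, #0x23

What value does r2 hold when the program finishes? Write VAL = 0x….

[0] flags=0010 → (cmp)
[1] flags=0010 CC?F → skip
[2] flags=0010 MI?F → skip
[3] flags=0010 → (cmp)
[4] flags=0010 HI?T → r2=0x9e
[5] flags=0010 LT?F → skip
[6] flags=0010 MI?F → skip

VAL = 0x9e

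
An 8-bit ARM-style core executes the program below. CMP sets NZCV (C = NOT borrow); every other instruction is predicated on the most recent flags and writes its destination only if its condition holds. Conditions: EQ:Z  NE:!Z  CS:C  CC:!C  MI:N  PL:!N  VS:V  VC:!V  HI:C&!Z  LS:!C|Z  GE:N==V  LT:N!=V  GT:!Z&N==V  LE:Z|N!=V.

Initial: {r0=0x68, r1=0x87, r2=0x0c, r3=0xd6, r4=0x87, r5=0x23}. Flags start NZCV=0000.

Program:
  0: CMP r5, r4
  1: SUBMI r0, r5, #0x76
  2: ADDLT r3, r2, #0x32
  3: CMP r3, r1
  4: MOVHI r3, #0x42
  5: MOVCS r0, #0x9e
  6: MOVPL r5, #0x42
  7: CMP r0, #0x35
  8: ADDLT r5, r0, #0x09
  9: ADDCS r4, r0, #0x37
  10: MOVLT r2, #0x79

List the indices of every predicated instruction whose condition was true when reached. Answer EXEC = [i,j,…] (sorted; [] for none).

EXEC = [1,4,5,6,8,9,10]

0: ✓ CMP  NZCV=1001
1: ✓ SUBMI  r0←0xad
2: · ADDLT
3: ✓ CMP  NZCV=0010
4: ✓ MOVHI  r3←0x42
5: ✓ MOVCS  r0←0x9e
6: ✓ MOVPL  r5←0x42
7: ✓ CMP  NZCV=0011
8: ✓ ADDLT  r5←0xa7
9: ✓ ADDCS  r4←0xd5
10: ✓ MOVLT  r2←0x79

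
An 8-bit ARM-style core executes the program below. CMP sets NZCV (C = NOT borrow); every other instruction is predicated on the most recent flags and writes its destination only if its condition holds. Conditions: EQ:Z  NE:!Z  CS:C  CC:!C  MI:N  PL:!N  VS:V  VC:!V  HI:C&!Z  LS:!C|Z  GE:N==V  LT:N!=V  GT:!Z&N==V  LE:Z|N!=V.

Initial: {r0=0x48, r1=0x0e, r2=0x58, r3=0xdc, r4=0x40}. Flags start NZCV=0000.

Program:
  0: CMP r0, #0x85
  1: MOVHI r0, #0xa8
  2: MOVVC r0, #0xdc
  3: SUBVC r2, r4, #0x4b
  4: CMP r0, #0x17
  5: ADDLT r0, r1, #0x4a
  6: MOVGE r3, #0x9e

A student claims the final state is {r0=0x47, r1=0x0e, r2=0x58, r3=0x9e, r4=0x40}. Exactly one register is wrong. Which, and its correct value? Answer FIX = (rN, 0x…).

FIX = (r0, 0x48)

[0] flags=1001 → (cmp)
[1] flags=1001 HI?F → skip
[2] flags=1001 VC?F → skip
[3] flags=1001 VC?F → skip
[4] flags=0010 → (cmp)
[5] flags=0010 LT?F → skip
[6] flags=0010 GE?T → r3=0x9e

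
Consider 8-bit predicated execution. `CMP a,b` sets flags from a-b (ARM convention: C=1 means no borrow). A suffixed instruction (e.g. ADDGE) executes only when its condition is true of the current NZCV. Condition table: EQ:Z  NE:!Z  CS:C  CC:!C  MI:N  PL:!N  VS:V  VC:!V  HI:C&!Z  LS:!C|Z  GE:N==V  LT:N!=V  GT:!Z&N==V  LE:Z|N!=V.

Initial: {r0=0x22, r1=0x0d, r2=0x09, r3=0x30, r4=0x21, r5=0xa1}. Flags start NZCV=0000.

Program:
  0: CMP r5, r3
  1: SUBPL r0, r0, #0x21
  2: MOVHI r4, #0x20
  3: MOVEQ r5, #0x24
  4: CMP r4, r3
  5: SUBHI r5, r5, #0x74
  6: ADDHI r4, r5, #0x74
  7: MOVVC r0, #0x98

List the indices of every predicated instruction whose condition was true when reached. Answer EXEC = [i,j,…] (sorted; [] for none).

0: ✓ CMP  NZCV=0011
1: ✓ SUBPL  r0←0x01
2: ✓ MOVHI  r4←0x20
3: · MOVEQ
4: ✓ CMP  NZCV=1000
5: · SUBHI
6: · ADDHI
7: ✓ MOVVC  r0←0x98

EXEC = [1,2,7]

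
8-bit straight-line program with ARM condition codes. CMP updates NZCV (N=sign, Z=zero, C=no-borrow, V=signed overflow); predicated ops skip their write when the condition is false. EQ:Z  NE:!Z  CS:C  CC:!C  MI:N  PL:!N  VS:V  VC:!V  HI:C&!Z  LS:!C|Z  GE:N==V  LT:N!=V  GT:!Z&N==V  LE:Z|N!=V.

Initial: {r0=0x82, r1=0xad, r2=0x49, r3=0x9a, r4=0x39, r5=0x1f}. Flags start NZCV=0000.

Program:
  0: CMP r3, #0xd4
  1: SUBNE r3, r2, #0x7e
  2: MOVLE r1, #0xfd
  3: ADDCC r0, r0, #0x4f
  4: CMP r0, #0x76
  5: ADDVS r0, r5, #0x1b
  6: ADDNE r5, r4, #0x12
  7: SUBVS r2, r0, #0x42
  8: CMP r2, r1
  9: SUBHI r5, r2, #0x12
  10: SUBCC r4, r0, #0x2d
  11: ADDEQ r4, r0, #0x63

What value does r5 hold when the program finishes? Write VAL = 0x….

0: ✓ CMP  NZCV=1000
1: ✓ SUBNE  r3←0xcb
2: ✓ MOVLE  r1←0xfd
3: ✓ ADDCC  r0←0xd1
4: ✓ CMP  NZCV=0011
5: ✓ ADDVS  r0←0x3a
6: ✓ ADDNE  r5←0x4b
7: ✓ SUBVS  r2←0xf8
8: ✓ CMP  NZCV=1000
9: · SUBHI
10: ✓ SUBCC  r4←0x0d
11: · ADDEQ

VAL = 0x4b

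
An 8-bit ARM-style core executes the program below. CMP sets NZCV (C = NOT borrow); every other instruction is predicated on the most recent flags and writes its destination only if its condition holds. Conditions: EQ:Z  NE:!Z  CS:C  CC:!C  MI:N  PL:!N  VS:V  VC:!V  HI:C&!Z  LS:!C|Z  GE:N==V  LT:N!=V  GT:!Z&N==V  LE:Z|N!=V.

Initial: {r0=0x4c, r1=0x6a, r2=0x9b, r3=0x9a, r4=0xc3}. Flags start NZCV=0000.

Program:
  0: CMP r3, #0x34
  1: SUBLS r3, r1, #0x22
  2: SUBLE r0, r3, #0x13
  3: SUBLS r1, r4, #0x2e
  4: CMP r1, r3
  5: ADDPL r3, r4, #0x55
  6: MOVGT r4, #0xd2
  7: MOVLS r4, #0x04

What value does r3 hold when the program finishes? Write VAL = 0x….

[0] flags=0011 → (cmp)
[1] flags=0011 LS?F → skip
[2] flags=0011 LE?T → r0=0x87
[3] flags=0011 LS?F → skip
[4] flags=1001 → (cmp)
[5] flags=1001 PL?F → skip
[6] flags=1001 GT?T → r4=0xd2
[7] flags=1001 LS?T → r4=0x04

VAL = 0x9a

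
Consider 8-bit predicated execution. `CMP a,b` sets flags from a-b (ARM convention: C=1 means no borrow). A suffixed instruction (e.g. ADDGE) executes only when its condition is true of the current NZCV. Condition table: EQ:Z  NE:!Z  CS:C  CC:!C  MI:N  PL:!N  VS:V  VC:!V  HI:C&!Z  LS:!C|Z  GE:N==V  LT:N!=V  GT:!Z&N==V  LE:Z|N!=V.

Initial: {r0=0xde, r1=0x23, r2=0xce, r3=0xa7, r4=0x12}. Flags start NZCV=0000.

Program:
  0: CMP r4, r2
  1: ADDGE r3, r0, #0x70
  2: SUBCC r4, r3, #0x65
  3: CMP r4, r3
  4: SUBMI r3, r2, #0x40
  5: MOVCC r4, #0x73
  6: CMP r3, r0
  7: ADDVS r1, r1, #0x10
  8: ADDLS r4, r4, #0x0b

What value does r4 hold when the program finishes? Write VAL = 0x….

[0] flags=0000 → (cmp)
[1] flags=0000 GE?T → r3=0x4e
[2] flags=0000 CC?T → r4=0xe9
[3] flags=1010 → (cmp)
[4] flags=1010 MI?T → r3=0x8e
[5] flags=1010 CC?F → skip
[6] flags=1000 → (cmp)
[7] flags=1000 VS?F → skip
[8] flags=1000 LS?T → r4=0xf4

VAL = 0xf4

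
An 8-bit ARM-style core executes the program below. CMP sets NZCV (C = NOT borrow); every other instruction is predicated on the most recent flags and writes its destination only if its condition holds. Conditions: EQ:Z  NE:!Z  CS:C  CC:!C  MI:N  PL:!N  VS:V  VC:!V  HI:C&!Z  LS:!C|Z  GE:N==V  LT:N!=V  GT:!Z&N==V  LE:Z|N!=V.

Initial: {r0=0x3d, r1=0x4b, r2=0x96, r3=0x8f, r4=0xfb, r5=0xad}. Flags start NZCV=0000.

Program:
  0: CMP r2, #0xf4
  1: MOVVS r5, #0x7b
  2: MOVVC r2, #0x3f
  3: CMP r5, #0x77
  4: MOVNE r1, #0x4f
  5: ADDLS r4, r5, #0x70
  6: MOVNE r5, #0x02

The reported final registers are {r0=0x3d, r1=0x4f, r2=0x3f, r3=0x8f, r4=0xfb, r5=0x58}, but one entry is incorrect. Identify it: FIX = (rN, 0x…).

FIX = (r5, 0x02)

0: ✓ CMP  NZCV=1000
1: · MOVVS
2: ✓ MOVVC  r2←0x3f
3: ✓ CMP  NZCV=0011
4: ✓ MOVNE  r1←0x4f
5: · ADDLS
6: ✓ MOVNE  r5←0x02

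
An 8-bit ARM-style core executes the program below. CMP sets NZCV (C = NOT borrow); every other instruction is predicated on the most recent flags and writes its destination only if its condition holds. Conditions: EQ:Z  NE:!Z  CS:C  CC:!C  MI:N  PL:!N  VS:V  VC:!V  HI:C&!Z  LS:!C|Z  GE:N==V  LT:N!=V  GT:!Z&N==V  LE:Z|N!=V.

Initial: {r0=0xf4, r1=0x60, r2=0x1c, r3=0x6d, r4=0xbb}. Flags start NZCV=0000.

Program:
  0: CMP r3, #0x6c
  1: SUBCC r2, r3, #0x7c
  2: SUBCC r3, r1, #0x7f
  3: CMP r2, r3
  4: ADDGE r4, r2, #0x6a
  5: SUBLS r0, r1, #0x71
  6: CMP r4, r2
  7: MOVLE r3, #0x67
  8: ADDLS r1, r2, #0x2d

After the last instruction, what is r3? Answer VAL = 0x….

0: ✓ CMP  NZCV=0010
1: · SUBCC
2: · SUBCC
3: ✓ CMP  NZCV=1000
4: · ADDGE
5: ✓ SUBLS  r0←0xef
6: ✓ CMP  NZCV=1010
7: ✓ MOVLE  r3←0x67
8: · ADDLS

VAL = 0x67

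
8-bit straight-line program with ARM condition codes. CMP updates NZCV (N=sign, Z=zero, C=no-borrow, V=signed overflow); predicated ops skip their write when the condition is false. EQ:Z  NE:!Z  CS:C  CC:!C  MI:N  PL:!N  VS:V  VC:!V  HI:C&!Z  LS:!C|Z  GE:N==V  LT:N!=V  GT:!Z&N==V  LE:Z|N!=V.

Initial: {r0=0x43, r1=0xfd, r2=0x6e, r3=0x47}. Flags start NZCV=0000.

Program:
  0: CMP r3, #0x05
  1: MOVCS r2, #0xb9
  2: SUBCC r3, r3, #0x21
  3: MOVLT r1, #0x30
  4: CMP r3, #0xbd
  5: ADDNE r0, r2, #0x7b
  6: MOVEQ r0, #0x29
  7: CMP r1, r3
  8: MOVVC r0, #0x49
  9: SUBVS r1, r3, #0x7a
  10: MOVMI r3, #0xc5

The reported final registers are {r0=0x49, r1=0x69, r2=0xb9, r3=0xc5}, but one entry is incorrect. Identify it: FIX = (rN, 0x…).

FIX = (r1, 0xfd)

[0] flags=0010 → (cmp)
[1] flags=0010 CS?T → r2=0xb9
[2] flags=0010 CC?F → skip
[3] flags=0010 LT?F → skip
[4] flags=1001 → (cmp)
[5] flags=1001 NE?T → r0=0x34
[6] flags=1001 EQ?F → skip
[7] flags=1010 → (cmp)
[8] flags=1010 VC?T → r0=0x49
[9] flags=1010 VS?F → skip
[10] flags=1010 MI?T → r3=0xc5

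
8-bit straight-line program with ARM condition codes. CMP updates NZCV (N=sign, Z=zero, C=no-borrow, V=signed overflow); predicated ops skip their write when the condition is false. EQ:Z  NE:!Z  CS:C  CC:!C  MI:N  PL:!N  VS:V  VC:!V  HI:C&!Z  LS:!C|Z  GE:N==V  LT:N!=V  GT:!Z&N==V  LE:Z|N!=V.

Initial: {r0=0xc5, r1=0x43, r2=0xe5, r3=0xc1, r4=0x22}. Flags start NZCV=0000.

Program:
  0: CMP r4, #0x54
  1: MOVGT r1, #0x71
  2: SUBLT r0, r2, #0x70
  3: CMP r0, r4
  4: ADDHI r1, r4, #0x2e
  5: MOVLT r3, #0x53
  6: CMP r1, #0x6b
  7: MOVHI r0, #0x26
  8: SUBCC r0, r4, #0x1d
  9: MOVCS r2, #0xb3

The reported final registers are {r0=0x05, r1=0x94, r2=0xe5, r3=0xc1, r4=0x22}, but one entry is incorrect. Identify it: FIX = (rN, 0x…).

[0] flags=1000 → (cmp)
[1] flags=1000 GT?F → skip
[2] flags=1000 LT?T → r0=0x75
[3] flags=0010 → (cmp)
[4] flags=0010 HI?T → r1=0x50
[5] flags=0010 LT?F → skip
[6] flags=1000 → (cmp)
[7] flags=1000 HI?F → skip
[8] flags=1000 CC?T → r0=0x05
[9] flags=1000 CS?F → skip

FIX = (r1, 0x50)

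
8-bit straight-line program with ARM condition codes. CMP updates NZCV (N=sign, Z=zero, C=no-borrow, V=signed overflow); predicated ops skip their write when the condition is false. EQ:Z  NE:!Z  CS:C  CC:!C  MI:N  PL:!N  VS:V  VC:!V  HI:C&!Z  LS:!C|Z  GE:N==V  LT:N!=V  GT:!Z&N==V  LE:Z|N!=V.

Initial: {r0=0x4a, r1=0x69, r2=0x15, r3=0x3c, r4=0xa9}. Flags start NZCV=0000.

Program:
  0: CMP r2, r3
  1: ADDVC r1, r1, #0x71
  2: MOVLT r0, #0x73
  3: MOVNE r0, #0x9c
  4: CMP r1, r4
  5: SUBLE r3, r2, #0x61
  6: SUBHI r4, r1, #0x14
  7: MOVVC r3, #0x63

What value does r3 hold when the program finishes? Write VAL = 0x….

VAL = 0x63

0: ✓ CMP  NZCV=1000
1: ✓ ADDVC  r1←0xda
2: ✓ MOVLT  r0←0x73
3: ✓ MOVNE  r0←0x9c
4: ✓ CMP  NZCV=0010
5: · SUBLE
6: ✓ SUBHI  r4←0xc6
7: ✓ MOVVC  r3←0x63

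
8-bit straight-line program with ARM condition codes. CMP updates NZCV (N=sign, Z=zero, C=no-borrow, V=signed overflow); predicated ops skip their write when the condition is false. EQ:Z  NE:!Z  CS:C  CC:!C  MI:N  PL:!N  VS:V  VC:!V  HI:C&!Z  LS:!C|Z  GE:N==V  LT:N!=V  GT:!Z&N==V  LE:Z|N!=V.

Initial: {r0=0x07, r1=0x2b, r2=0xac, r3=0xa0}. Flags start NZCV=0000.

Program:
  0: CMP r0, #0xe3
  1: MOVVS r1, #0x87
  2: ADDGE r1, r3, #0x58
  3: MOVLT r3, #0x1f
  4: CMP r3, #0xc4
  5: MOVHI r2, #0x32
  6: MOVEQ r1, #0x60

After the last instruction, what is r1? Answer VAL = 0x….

VAL = 0xf8

0: ✓ CMP  NZCV=0000
1: · MOVVS
2: ✓ ADDGE  r1←0xf8
3: · MOVLT
4: ✓ CMP  NZCV=1000
5: · MOVHI
6: · MOVEQ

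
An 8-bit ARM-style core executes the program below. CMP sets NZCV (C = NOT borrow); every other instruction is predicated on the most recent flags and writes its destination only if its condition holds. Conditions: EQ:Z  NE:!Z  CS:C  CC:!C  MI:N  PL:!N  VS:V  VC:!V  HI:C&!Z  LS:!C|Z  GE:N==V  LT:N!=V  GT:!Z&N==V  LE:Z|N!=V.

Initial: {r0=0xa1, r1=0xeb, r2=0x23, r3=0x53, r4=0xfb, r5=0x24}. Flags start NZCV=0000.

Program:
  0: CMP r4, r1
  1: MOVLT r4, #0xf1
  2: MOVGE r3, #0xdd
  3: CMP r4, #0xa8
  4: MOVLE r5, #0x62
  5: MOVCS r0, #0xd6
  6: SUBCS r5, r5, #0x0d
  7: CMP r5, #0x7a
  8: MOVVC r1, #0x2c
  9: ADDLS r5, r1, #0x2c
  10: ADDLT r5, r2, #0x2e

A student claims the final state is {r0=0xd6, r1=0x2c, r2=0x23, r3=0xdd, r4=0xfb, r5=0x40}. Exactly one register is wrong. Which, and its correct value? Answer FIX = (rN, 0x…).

[0] flags=0010 → (cmp)
[1] flags=0010 LT?F → skip
[2] flags=0010 GE?T → r3=0xdd
[3] flags=0010 → (cmp)
[4] flags=0010 LE?F → skip
[5] flags=0010 CS?T → r0=0xd6
[6] flags=0010 CS?T → r5=0x17
[7] flags=1000 → (cmp)
[8] flags=1000 VC?T → r1=0x2c
[9] flags=1000 LS?T → r5=0x58
[10] flags=1000 LT?T → r5=0x51

FIX = (r5, 0x51)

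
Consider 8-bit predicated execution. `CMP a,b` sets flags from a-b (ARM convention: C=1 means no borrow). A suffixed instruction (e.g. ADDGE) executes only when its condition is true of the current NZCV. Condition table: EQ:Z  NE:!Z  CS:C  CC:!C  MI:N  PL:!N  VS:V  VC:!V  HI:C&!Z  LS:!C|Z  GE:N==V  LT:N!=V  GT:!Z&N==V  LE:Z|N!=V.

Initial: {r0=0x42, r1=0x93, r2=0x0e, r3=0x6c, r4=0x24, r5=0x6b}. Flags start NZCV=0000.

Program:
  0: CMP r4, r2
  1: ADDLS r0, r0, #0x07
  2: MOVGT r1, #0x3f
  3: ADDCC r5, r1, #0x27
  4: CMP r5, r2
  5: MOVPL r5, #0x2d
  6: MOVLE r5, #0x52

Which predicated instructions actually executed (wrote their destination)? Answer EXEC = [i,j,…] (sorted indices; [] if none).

EXEC = [2,5]

[0] flags=0010 → (cmp)
[1] flags=0010 LS?F → skip
[2] flags=0010 GT?T → r1=0x3f
[3] flags=0010 CC?F → skip
[4] flags=0010 → (cmp)
[5] flags=0010 PL?T → r5=0x2d
[6] flags=0010 LE?F → skip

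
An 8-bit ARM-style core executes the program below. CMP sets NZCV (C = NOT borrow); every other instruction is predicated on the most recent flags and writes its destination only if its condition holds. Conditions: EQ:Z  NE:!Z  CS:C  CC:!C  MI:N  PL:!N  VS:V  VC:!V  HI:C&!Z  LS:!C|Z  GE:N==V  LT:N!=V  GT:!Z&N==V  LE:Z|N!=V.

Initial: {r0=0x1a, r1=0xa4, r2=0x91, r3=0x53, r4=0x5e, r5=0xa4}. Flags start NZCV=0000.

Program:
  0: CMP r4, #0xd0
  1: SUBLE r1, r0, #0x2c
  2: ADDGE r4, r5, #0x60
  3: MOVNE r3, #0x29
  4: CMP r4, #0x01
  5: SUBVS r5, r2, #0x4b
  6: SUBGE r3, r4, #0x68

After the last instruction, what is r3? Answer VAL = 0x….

VAL = 0x9c

0: ✓ CMP  NZCV=1001
1: · SUBLE
2: ✓ ADDGE  r4←0x04
3: ✓ MOVNE  r3←0x29
4: ✓ CMP  NZCV=0010
5: · SUBVS
6: ✓ SUBGE  r3←0x9c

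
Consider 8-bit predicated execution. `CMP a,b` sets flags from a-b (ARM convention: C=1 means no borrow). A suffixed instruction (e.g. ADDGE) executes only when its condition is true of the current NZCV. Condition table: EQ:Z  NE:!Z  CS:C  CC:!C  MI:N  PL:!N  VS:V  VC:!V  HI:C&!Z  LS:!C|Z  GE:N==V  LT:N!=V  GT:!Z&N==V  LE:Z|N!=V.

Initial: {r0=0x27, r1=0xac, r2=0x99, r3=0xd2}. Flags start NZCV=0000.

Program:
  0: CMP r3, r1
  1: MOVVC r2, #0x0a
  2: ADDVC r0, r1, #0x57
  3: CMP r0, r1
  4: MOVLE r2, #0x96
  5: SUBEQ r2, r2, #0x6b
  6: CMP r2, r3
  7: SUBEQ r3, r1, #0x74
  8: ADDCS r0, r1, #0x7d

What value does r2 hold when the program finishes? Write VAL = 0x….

VAL = 0x0a

[0] flags=0010 → (cmp)
[1] flags=0010 VC?T → r2=0x0a
[2] flags=0010 VC?T → r0=0x03
[3] flags=0000 → (cmp)
[4] flags=0000 LE?F → skip
[5] flags=0000 EQ?F → skip
[6] flags=0000 → (cmp)
[7] flags=0000 EQ?F → skip
[8] flags=0000 CS?F → skip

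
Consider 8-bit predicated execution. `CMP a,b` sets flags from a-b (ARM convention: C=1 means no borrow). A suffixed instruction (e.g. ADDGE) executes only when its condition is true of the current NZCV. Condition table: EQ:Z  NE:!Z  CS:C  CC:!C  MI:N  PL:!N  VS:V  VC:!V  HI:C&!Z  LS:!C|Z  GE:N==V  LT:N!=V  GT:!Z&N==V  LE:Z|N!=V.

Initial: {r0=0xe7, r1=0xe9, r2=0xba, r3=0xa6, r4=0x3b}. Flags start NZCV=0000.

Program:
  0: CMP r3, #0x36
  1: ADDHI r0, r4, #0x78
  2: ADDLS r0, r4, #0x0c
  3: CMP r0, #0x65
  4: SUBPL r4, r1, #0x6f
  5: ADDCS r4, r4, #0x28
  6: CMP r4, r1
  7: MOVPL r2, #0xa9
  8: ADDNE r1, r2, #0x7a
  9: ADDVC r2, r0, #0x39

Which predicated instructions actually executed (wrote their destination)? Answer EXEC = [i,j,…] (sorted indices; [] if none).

EXEC = [1,4,5,8,9]

0: ✓ CMP  NZCV=0011
1: ✓ ADDHI  r0←0xb3
2: · ADDLS
3: ✓ CMP  NZCV=0011
4: ✓ SUBPL  r4←0x7a
5: ✓ ADDCS  r4←0xa2
6: ✓ CMP  NZCV=1000
7: · MOVPL
8: ✓ ADDNE  r1←0x34
9: ✓ ADDVC  r2←0xec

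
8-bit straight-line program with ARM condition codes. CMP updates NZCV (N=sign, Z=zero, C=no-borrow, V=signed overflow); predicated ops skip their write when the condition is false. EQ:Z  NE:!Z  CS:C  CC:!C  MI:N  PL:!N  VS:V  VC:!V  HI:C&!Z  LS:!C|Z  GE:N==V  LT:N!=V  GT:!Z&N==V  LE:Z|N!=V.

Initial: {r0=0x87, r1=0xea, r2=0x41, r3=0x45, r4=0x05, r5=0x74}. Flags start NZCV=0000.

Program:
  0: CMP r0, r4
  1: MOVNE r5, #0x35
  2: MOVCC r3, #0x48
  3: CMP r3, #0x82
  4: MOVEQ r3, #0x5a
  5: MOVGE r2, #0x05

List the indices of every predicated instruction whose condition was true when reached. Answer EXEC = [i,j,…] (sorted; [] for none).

EXEC = [1,5]

0: ✓ CMP  NZCV=1010
1: ✓ MOVNE  r5←0x35
2: · MOVCC
3: ✓ CMP  NZCV=1001
4: · MOVEQ
5: ✓ MOVGE  r2←0x05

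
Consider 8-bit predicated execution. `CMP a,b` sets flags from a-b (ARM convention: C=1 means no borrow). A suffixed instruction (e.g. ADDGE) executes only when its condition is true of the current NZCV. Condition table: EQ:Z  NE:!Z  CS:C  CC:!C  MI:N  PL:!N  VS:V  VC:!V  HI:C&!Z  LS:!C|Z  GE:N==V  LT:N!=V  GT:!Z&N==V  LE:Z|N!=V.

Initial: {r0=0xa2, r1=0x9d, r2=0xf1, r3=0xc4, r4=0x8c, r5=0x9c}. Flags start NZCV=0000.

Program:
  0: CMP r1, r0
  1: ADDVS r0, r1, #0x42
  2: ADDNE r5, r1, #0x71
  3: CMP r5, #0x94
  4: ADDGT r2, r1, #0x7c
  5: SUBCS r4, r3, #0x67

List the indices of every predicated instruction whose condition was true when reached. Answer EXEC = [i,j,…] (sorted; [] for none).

0: ✓ CMP  NZCV=1000
1: · ADDVS
2: ✓ ADDNE  r5←0x0e
3: ✓ CMP  NZCV=0000
4: ✓ ADDGT  r2←0x19
5: · SUBCS

EXEC = [2,4]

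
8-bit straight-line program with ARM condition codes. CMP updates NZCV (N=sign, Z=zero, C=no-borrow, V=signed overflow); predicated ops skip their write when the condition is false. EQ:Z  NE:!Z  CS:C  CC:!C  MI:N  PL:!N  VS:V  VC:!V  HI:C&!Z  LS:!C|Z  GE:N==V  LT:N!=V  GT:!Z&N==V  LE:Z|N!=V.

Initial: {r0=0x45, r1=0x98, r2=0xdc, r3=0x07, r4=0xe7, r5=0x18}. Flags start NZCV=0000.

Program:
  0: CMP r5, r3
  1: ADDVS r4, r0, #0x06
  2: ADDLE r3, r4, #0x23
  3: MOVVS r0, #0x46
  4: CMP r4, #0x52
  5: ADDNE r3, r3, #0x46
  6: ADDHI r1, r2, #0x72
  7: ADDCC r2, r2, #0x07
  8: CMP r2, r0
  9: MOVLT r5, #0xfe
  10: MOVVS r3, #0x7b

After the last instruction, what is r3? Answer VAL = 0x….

VAL = 0x4d

[0] flags=0010 → (cmp)
[1] flags=0010 VS?F → skip
[2] flags=0010 LE?F → skip
[3] flags=0010 VS?F → skip
[4] flags=1010 → (cmp)
[5] flags=1010 NE?T → r3=0x4d
[6] flags=1010 HI?T → r1=0x4e
[7] flags=1010 CC?F → skip
[8] flags=1010 → (cmp)
[9] flags=1010 LT?T → r5=0xfe
[10] flags=1010 VS?F → skip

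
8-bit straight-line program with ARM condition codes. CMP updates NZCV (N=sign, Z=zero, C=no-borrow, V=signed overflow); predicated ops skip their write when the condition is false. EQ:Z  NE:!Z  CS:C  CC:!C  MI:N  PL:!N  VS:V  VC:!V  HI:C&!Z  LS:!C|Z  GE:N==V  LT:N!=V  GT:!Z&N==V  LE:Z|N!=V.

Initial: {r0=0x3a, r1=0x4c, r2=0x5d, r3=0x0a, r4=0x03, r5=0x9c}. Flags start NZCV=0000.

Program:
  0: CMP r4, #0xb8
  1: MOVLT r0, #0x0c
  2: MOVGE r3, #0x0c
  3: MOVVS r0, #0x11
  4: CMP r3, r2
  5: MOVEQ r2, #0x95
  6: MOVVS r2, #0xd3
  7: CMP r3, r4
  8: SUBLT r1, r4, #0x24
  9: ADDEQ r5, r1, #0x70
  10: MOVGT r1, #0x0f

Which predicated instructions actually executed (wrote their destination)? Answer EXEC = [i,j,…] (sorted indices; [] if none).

EXEC = [2,10]

[0] flags=0000 → (cmp)
[1] flags=0000 LT?F → skip
[2] flags=0000 GE?T → r3=0x0c
[3] flags=0000 VS?F → skip
[4] flags=1000 → (cmp)
[5] flags=1000 EQ?F → skip
[6] flags=1000 VS?F → skip
[7] flags=0010 → (cmp)
[8] flags=0010 LT?F → skip
[9] flags=0010 EQ?F → skip
[10] flags=0010 GT?T → r1=0x0f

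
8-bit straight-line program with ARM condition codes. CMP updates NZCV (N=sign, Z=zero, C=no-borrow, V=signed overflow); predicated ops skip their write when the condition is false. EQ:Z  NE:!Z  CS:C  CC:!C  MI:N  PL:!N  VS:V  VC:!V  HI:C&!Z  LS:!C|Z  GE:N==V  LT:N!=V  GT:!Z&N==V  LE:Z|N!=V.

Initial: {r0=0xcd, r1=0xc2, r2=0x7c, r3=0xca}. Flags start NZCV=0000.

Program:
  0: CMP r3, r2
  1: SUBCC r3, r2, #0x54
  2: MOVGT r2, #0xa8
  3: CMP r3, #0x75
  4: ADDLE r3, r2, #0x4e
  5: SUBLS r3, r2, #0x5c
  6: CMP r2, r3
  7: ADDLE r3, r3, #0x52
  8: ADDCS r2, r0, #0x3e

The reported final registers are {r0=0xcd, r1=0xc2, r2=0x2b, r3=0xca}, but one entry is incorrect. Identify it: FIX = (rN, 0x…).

FIX = (r2, 0x7c)

0: ✓ CMP  NZCV=0011
1: · SUBCC
2: · MOVGT
3: ✓ CMP  NZCV=0011
4: ✓ ADDLE  r3←0xca
5: · SUBLS
6: ✓ CMP  NZCV=1001
7: · ADDLE
8: · ADDCS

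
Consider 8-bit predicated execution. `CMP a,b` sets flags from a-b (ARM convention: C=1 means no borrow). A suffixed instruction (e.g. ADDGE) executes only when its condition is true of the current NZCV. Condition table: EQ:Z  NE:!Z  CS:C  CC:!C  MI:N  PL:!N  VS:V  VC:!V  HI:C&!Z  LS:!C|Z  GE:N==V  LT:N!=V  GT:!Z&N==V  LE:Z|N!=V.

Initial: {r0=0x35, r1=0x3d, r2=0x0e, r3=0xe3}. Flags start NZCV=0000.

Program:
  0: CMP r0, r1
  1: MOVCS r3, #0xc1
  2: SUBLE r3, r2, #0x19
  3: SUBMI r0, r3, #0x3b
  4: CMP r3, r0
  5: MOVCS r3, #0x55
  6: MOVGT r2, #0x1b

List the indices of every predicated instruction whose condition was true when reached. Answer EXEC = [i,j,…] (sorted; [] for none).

EXEC = [2,3,5,6]

0: ✓ CMP  NZCV=1000
1: · MOVCS
2: ✓ SUBLE  r3←0xf5
3: ✓ SUBMI  r0←0xba
4: ✓ CMP  NZCV=0010
5: ✓ MOVCS  r3←0x55
6: ✓ MOVGT  r2←0x1b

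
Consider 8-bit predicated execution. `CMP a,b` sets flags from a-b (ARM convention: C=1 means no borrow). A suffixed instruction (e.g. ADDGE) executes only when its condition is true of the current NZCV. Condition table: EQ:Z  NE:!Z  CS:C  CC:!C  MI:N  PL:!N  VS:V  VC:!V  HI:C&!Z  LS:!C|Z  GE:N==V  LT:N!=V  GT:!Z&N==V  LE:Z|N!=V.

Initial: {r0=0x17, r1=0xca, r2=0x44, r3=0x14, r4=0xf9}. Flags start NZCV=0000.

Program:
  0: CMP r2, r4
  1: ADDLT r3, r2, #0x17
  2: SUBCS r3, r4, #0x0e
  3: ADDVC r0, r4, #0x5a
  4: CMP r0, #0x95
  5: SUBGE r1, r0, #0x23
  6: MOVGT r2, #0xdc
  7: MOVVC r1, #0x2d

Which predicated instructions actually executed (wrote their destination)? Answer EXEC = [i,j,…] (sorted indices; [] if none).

EXEC = [3,5,6]

0: ✓ CMP  NZCV=0000
1: · ADDLT
2: · SUBCS
3: ✓ ADDVC  r0←0x53
4: ✓ CMP  NZCV=1001
5: ✓ SUBGE  r1←0x30
6: ✓ MOVGT  r2←0xdc
7: · MOVVC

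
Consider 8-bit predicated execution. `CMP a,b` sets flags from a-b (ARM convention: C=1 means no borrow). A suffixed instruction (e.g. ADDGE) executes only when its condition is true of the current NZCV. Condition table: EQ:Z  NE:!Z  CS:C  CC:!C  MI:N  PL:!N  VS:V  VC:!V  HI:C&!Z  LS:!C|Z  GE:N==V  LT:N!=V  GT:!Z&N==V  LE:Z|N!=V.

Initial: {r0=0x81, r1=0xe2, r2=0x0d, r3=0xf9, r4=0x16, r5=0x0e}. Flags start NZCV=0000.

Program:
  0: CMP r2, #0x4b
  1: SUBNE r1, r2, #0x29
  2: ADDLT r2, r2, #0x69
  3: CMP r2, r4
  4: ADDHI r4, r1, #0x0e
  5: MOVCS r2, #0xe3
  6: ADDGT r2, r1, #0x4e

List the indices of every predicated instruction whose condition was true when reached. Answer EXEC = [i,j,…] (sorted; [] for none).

[0] flags=1000 → (cmp)
[1] flags=1000 NE?T → r1=0xe4
[2] flags=1000 LT?T → r2=0x76
[3] flags=0010 → (cmp)
[4] flags=0010 HI?T → r4=0xf2
[5] flags=0010 CS?T → r2=0xe3
[6] flags=0010 GT?T → r2=0x32

EXEC = [1,2,4,5,6]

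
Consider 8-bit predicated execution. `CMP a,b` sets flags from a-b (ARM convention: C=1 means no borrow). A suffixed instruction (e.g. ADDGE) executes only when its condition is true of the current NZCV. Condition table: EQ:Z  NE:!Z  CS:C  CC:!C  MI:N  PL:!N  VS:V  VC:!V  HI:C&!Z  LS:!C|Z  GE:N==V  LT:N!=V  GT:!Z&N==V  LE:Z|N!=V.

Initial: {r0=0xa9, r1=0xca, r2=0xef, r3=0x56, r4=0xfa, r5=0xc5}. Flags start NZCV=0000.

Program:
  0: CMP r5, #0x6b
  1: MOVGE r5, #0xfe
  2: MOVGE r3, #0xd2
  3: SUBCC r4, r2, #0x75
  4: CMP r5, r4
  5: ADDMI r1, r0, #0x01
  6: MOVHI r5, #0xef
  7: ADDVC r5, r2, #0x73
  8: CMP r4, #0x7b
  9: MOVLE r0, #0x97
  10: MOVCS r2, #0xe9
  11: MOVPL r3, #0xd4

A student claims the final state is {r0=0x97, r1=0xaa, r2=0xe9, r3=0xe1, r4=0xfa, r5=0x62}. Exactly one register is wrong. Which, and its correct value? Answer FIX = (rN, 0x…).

FIX = (r3, 0xd4)

[0] flags=0011 → (cmp)
[1] flags=0011 GE?F → skip
[2] flags=0011 GE?F → skip
[3] flags=0011 CC?F → skip
[4] flags=1000 → (cmp)
[5] flags=1000 MI?T → r1=0xaa
[6] flags=1000 HI?F → skip
[7] flags=1000 VC?T → r5=0x62
[8] flags=0011 → (cmp)
[9] flags=0011 LE?T → r0=0x97
[10] flags=0011 CS?T → r2=0xe9
[11] flags=0011 PL?T → r3=0xd4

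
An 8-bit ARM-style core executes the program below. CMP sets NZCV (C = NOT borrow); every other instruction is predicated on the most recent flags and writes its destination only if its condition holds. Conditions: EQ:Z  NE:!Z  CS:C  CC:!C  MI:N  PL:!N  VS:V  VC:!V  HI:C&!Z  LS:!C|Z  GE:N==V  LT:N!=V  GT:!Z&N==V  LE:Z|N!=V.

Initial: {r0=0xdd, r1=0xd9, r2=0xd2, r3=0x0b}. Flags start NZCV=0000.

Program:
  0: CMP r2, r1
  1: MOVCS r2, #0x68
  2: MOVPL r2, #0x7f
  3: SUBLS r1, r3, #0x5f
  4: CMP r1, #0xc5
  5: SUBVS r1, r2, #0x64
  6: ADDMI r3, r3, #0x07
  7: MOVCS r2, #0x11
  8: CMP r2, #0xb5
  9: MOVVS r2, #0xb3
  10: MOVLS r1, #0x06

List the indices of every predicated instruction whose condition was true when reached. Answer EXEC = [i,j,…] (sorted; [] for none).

EXEC = [3,6]

[0] flags=1000 → (cmp)
[1] flags=1000 CS?F → skip
[2] flags=1000 PL?F → skip
[3] flags=1000 LS?T → r1=0xac
[4] flags=1000 → (cmp)
[5] flags=1000 VS?F → skip
[6] flags=1000 MI?T → r3=0x12
[7] flags=1000 CS?F → skip
[8] flags=0010 → (cmp)
[9] flags=0010 VS?F → skip
[10] flags=0010 LS?F → skip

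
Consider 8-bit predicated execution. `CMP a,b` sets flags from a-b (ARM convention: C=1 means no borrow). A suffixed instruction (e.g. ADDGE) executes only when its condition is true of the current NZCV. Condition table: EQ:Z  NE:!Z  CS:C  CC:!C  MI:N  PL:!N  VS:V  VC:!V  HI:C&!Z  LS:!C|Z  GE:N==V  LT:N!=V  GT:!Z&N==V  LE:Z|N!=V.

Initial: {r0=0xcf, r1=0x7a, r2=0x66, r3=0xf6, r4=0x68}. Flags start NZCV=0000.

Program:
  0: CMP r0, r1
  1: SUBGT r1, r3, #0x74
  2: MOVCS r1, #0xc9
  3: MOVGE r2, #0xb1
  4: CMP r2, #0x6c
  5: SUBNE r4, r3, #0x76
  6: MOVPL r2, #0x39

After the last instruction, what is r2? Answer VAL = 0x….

VAL = 0x66

[0] flags=0011 → (cmp)
[1] flags=0011 GT?F → skip
[2] flags=0011 CS?T → r1=0xc9
[3] flags=0011 GE?F → skip
[4] flags=1000 → (cmp)
[5] flags=1000 NE?T → r4=0x80
[6] flags=1000 PL?F → skip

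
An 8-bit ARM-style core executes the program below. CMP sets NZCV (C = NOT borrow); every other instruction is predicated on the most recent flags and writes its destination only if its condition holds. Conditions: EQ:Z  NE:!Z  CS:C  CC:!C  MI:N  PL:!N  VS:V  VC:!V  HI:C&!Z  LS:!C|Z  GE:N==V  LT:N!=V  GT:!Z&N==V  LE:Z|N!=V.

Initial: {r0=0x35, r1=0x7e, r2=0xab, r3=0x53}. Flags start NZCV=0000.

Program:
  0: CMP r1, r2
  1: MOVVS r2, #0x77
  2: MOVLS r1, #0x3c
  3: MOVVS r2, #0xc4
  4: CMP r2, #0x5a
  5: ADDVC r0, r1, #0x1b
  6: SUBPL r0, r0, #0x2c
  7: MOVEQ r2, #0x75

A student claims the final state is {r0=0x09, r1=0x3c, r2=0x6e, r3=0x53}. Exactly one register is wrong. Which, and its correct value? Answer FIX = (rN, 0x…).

FIX = (r2, 0xc4)

0: ✓ CMP  NZCV=1001
1: ✓ MOVVS  r2←0x77
2: ✓ MOVLS  r1←0x3c
3: ✓ MOVVS  r2←0xc4
4: ✓ CMP  NZCV=0011
5: · ADDVC
6: ✓ SUBPL  r0←0x09
7: · MOVEQ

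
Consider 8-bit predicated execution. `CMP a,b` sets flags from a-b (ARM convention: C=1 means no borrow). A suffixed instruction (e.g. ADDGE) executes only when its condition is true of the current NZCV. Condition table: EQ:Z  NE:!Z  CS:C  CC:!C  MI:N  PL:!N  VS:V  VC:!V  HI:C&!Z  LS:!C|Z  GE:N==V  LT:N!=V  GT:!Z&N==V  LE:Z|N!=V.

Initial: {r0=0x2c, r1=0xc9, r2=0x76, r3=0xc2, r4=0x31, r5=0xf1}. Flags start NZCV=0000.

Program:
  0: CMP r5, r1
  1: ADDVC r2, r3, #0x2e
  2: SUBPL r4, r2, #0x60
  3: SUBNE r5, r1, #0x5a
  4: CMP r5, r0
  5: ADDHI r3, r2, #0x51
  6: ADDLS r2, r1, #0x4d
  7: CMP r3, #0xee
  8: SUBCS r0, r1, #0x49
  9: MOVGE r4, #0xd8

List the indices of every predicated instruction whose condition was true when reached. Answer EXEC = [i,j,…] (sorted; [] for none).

EXEC = [1,2,3,5,9]

0: ✓ CMP  NZCV=0010
1: ✓ ADDVC  r2←0xf0
2: ✓ SUBPL  r4←0x90
3: ✓ SUBNE  r5←0x6f
4: ✓ CMP  NZCV=0010
5: ✓ ADDHI  r3←0x41
6: · ADDLS
7: ✓ CMP  NZCV=0000
8: · SUBCS
9: ✓ MOVGE  r4←0xd8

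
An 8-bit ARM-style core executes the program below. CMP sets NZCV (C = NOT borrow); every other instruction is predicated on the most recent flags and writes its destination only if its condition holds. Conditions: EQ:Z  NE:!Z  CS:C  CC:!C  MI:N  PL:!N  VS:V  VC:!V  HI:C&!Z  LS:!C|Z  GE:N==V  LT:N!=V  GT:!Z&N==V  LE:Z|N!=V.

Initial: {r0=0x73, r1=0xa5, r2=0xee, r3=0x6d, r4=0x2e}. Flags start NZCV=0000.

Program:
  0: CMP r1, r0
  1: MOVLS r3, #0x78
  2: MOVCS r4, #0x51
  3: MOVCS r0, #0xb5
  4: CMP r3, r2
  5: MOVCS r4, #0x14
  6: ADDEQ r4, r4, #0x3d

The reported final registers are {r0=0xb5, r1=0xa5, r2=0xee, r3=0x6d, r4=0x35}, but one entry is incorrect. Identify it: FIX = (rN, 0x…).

0: ✓ CMP  NZCV=0011
1: · MOVLS
2: ✓ MOVCS  r4←0x51
3: ✓ MOVCS  r0←0xb5
4: ✓ CMP  NZCV=0000
5: · MOVCS
6: · ADDEQ

FIX = (r4, 0x51)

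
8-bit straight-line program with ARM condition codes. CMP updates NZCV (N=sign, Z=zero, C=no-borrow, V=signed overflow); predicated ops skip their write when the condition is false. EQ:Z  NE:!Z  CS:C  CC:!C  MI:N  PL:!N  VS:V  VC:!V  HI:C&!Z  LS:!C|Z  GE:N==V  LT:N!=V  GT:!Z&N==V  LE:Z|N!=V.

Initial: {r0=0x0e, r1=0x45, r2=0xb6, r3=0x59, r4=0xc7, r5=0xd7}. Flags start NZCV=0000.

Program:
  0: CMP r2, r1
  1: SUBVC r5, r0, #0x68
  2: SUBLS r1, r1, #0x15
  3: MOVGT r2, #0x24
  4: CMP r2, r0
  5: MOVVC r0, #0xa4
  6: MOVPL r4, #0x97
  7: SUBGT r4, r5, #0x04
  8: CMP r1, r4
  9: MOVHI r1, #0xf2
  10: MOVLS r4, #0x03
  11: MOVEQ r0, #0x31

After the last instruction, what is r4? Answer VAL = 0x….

0: ✓ CMP  NZCV=0011
1: · SUBVC
2: · SUBLS
3: · MOVGT
4: ✓ CMP  NZCV=1010
5: ✓ MOVVC  r0←0xa4
6: · MOVPL
7: · SUBGT
8: ✓ CMP  NZCV=0000
9: · MOVHI
10: ✓ MOVLS  r4←0x03
11: · MOVEQ

VAL = 0x03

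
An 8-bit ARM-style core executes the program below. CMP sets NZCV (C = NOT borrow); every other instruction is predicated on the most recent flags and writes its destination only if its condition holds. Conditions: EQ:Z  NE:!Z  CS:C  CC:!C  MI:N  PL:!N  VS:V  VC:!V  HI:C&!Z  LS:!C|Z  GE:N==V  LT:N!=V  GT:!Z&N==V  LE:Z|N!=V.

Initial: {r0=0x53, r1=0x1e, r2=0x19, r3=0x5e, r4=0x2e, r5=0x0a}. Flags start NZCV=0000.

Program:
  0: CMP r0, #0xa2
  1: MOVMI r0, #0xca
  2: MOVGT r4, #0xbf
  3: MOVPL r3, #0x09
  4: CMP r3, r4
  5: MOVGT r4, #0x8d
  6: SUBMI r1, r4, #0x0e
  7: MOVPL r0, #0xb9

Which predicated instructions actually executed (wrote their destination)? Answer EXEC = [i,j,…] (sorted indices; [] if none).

EXEC = [1,2,5,6]

0: ✓ CMP  NZCV=1001
1: ✓ MOVMI  r0←0xca
2: ✓ MOVGT  r4←0xbf
3: · MOVPL
4: ✓ CMP  NZCV=1001
5: ✓ MOVGT  r4←0x8d
6: ✓ SUBMI  r1←0x7f
7: · MOVPL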